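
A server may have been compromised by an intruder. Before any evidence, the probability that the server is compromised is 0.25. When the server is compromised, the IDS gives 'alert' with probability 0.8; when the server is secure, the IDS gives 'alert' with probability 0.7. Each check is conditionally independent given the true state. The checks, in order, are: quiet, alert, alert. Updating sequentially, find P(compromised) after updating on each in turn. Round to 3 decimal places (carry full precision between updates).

Each posterior becomes the prior for the next update.
After 'quiet': P(compromised) = 0.2·0.2500 / (0.2·0.2500 + 0.3·0.7500) ≈ 0.1818
After 'alert': P(compromised) = 0.8·0.1818 / (0.8·0.1818 + 0.7·0.8182) ≈ 0.2025
After 'alert': P(compromised) = 0.8·0.2025 / (0.8·0.2025 + 0.7·0.7975) ≈ 0.2250

0.225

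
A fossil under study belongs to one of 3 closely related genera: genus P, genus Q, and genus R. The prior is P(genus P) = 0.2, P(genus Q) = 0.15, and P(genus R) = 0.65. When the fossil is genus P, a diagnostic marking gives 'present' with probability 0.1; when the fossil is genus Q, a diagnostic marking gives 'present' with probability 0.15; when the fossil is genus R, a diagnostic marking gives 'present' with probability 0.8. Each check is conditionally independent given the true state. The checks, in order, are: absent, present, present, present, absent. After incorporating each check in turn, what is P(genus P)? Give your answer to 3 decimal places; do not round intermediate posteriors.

Apply Bayes' rule sequentially, carrying P(genus P) forward.
After 'absent': normaliser = 0.9·0.2000 + 0.85·0.1500 + 0.2·0.6500; P(genus P) ≈ 0.4114, P(genus Q) ≈ 0.2914, P(genus R) ≈ 0.2971
After 'present': normaliser = 0.1·0.4114 + 0.15·0.2914 + 0.8·0.2971; P(genus P) ≈ 0.1275, P(genus Q) ≈ 0.1355, P(genus R) ≈ 0.7369
After 'present': normaliser = 0.1·0.1275 + 0.15·0.1355 + 0.8·0.7369; P(genus P) ≈ 0.0205, P(genus Q) ≈ 0.0326, P(genus R) ≈ 0.9469
After 'present': normaliser = 0.1·0.0205 + 0.15·0.0326 + 0.8·0.9469; P(genus P) ≈ 0.0027, P(genus Q) ≈ 0.0064, P(genus R) ≈ 0.9909
After 'absent': normaliser = 0.9·0.0027 + 0.85·0.0064 + 0.2·0.9909; P(genus P) ≈ 0.0117, P(genus Q) ≈ 0.0264, P(genus R) ≈ 0.9619

0.012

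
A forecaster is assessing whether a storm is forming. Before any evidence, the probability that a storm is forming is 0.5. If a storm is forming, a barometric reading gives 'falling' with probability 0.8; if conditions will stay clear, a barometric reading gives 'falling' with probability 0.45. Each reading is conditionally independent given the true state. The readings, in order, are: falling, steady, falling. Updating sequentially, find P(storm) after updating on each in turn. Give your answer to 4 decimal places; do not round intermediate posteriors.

0.5347

After 'falling': P(storm) = 0.8·0.5000 / (0.8·0.5000 + 0.45·0.5000) ≈ 0.6400
After 'steady': P(storm) = 0.2·0.6400 / (0.2·0.6400 + 0.55·0.3600) ≈ 0.3926
After 'falling': P(storm) = 0.8·0.3926 / (0.8·0.3926 + 0.45·0.6074) ≈ 0.5347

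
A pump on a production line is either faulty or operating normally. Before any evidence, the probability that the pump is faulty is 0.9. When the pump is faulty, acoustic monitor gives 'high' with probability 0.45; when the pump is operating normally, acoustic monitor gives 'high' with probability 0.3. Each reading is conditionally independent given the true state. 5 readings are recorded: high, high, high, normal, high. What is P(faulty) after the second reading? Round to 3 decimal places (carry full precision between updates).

After 'high': P(faulty) = 0.45·0.9000 / (0.45·0.9000 + 0.3·0.1000) ≈ 0.9310
After 'high': P(faulty) = 0.45·0.9310 / (0.45·0.9310 + 0.3·0.0690) ≈ 0.9529

0.953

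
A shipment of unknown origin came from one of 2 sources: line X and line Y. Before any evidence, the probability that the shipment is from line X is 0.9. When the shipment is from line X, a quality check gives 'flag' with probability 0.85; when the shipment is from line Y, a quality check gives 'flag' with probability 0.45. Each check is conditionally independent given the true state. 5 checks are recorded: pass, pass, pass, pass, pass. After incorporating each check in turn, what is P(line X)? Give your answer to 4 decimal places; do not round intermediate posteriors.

0.0134

Each posterior becomes the prior for the next update.
After 'pass': P(line X) = 0.15·0.9000 / (0.15·0.9000 + 0.55·0.1000) ≈ 0.7105
After 'pass': P(line X) = 0.15·0.7105 / (0.15·0.7105 + 0.55·0.2895) ≈ 0.4010
After 'pass': P(line X) = 0.15·0.4010 / (0.15·0.4010 + 0.55·0.5990) ≈ 0.1544
After 'pass': P(line X) = 0.15·0.1544 / (0.15·0.1544 + 0.55·0.8456) ≈ 0.0474
After 'pass': P(line X) = 0.15·0.0474 / (0.15·0.0474 + 0.55·0.9526) ≈ 0.0134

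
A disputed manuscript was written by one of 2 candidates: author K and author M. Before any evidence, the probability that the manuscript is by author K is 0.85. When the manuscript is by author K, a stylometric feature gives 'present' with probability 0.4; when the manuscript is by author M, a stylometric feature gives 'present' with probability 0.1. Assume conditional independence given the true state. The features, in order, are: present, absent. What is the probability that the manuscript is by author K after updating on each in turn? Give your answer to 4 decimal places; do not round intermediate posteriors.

0.9379

After 'present': P(author K) = 0.4·0.8500 / (0.4·0.8500 + 0.1·0.1500) ≈ 0.9577
After 'absent': P(author K) = 0.6·0.9577 / (0.6·0.9577 + 0.9·0.0423) ≈ 0.9379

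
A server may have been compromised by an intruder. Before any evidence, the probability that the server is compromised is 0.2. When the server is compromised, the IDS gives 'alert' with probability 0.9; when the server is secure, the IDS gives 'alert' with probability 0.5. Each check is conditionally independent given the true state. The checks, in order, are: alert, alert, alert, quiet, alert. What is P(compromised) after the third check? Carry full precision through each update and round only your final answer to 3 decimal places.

After 'alert': P(compromised) = 0.9·0.2000 / (0.9·0.2000 + 0.5·0.8000) ≈ 0.3103
After 'alert': P(compromised) = 0.9·0.3103 / (0.9·0.3103 + 0.5·0.6897) ≈ 0.4475
After 'alert': P(compromised) = 0.9·0.4475 / (0.9·0.4475 + 0.5·0.5525) ≈ 0.5932

0.593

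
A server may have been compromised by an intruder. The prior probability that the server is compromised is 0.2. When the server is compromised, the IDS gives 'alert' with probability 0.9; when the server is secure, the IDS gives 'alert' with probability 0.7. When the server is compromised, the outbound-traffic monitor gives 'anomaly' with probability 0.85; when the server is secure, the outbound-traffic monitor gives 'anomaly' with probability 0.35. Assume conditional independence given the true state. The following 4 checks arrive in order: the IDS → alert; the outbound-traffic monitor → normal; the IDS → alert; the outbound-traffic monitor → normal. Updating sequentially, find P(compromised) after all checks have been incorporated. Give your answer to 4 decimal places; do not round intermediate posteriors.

After the IDS='alert': P(compromised) = 0.9·0.2000 / (0.9·0.2000 + 0.7·0.8000) ≈ 0.2432
After the outbound-traffic monitor='normal': P(compromised) = 0.15·0.2432 / (0.15·0.2432 + 0.65·0.7568) ≈ 0.0691
After the IDS='alert': P(compromised) = 0.9·0.0691 / (0.9·0.0691 + 0.7·0.9309) ≈ 0.0871
After the outbound-traffic monitor='normal': P(compromised) = 0.15·0.0871 / (0.15·0.0871 + 0.65·0.9129) ≈ 0.0215

0.0215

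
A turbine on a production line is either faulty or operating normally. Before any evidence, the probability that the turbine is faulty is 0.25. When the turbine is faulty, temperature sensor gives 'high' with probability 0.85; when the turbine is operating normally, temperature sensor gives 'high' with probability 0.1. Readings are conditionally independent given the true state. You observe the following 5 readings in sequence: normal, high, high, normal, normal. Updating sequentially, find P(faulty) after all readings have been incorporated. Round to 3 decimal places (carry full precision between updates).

After 'normal': P(faulty) = 0.15·0.2500 / (0.15·0.2500 + 0.9·0.7500) ≈ 0.0526
After 'high': P(faulty) = 0.85·0.0526 / (0.85·0.0526 + 0.1·0.9474) ≈ 0.3208
After 'high': P(faulty) = 0.85·0.3208 / (0.85·0.3208 + 0.1·0.6792) ≈ 0.8006
After 'normal': P(faulty) = 0.15·0.8006 / (0.15·0.8006 + 0.9·0.1994) ≈ 0.4008
After 'normal': P(faulty) = 0.15·0.4008 / (0.15·0.4008 + 0.9·0.5992) ≈ 0.1003

0.100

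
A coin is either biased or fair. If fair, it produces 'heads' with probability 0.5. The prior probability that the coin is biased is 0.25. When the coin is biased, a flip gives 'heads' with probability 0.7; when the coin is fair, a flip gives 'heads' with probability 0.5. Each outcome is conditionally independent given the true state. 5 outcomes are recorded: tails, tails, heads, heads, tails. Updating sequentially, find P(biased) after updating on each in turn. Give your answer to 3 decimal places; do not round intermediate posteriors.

0.124

After 'tails': P(biased) = 0.3·0.2500 / (0.3·0.2500 + 0.5·0.7500) ≈ 0.1667
After 'tails': P(biased) = 0.3·0.1667 / (0.3·0.1667 + 0.5·0.8333) ≈ 0.1071
After 'heads': P(biased) = 0.7·0.1071 / (0.7·0.1071 + 0.5·0.8929) ≈ 0.1438
After 'heads': P(biased) = 0.7·0.1438 / (0.7·0.1438 + 0.5·0.8562) ≈ 0.1904
After 'tails': P(biased) = 0.3·0.1904 / (0.3·0.1904 + 0.5·0.8096) ≈ 0.1237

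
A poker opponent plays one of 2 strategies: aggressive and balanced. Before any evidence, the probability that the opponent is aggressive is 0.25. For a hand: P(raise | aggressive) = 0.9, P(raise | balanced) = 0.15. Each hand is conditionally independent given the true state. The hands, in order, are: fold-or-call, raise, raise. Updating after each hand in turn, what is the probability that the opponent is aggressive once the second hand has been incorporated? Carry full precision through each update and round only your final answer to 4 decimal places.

After 'fold-or-call': P(aggressive) = 0.1·0.2500 / (0.1·0.2500 + 0.85·0.7500) ≈ 0.0377
After 'raise': P(aggressive) = 0.9·0.0377 / (0.9·0.0377 + 0.15·0.9623) ≈ 0.1905

0.1905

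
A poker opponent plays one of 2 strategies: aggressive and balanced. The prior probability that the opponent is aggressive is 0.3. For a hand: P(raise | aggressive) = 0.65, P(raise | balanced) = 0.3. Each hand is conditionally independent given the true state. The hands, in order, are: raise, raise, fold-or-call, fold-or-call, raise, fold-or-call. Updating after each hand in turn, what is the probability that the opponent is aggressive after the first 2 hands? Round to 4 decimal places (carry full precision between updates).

0.6680

After 'raise': P(aggressive) = 0.65·0.3000 / (0.65·0.3000 + 0.3·0.7000) ≈ 0.4815
After 'raise': P(aggressive) = 0.65·0.4815 / (0.65·0.4815 + 0.3·0.5185) ≈ 0.6680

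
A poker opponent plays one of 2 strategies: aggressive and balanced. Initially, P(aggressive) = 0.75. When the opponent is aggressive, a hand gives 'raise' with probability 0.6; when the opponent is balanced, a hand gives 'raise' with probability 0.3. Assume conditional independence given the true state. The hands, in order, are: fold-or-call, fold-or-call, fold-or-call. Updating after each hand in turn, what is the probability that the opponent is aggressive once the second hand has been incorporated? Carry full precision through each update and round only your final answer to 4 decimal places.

Each posterior becomes the prior for the next update.
After 'fold-or-call': P(aggressive) = 0.4·0.7500 / (0.4·0.7500 + 0.7·0.2500) ≈ 0.6316
After 'fold-or-call': P(aggressive) = 0.4·0.6316 / (0.4·0.6316 + 0.7·0.3684) ≈ 0.4948

0.4948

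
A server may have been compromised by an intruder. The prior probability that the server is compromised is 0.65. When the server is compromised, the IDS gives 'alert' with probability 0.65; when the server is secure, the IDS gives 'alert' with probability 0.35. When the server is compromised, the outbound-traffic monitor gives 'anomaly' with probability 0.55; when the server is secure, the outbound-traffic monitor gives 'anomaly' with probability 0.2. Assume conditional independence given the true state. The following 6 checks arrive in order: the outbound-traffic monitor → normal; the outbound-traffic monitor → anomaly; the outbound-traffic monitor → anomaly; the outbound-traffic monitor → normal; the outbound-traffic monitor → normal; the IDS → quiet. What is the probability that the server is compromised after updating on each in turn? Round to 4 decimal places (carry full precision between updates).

After the outbound-traffic monitor='normal': P(compromised) = 0.45·0.6500 / (0.45·0.6500 + 0.8·0.3500) ≈ 0.5109
After the outbound-traffic monitor='anomaly': P(compromised) = 0.55·0.5109 / (0.55·0.5109 + 0.2·0.4891) ≈ 0.7418
After the outbound-traffic monitor='anomaly': P(compromised) = 0.55·0.7418 / (0.55·0.7418 + 0.2·0.2582) ≈ 0.8876
After the outbound-traffic monitor='normal': P(compromised) = 0.45·0.8876 / (0.45·0.8876 + 0.8·0.1124) ≈ 0.8163
After the outbound-traffic monitor='normal': P(compromised) = 0.45·0.8163 / (0.45·0.8163 + 0.8·0.1837) ≈ 0.7143
After the IDS='quiet': P(compromised) = 0.35·0.7143 / (0.35·0.7143 + 0.65·0.2857) ≈ 0.5737

0.5737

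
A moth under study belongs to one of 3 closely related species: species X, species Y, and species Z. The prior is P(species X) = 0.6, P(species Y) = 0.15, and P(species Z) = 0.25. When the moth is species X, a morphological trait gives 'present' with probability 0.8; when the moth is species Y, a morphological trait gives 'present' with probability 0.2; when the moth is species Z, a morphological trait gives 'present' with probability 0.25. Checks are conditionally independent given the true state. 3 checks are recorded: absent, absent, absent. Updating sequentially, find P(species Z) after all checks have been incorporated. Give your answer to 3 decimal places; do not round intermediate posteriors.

0.564

Each posterior becomes the prior for the next update.
After 'absent': normaliser = 0.2·0.6000 + 0.8·0.1500 + 0.75·0.2500; P(species X) ≈ 0.2807, P(species Y) ≈ 0.2807, P(species Z) ≈ 0.4386
After 'absent': normaliser = 0.2·0.2807 + 0.8·0.2807 + 0.75·0.4386; P(species X) ≈ 0.0921, P(species Y) ≈ 0.3683, P(species Z) ≈ 0.5396
After 'absent': normaliser = 0.2·0.0921 + 0.8·0.3683 + 0.75·0.5396; P(species X) ≈ 0.0257, P(species Y) ≈ 0.4105, P(species Z) ≈ 0.5638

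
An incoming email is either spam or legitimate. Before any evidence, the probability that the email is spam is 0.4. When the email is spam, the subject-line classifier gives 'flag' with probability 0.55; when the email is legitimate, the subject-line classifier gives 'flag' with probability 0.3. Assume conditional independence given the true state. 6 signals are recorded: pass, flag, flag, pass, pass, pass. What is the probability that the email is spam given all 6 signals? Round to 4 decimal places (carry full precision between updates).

0.2768

After 'pass': P(spam) = 0.45·0.4000 / (0.45·0.4000 + 0.7·0.6000) ≈ 0.3000
After 'flag': P(spam) = 0.55·0.3000 / (0.55·0.3000 + 0.3·0.7000) ≈ 0.4400
After 'flag': P(spam) = 0.55·0.4400 / (0.55·0.4400 + 0.3·0.5600) ≈ 0.5902
After 'pass': P(spam) = 0.45·0.5902 / (0.45·0.5902 + 0.7·0.4098) ≈ 0.4808
After 'pass': P(spam) = 0.45·0.4808 / (0.45·0.4808 + 0.7·0.5192) ≈ 0.3732
After 'pass': P(spam) = 0.45·0.3732 / (0.45·0.3732 + 0.7·0.6268) ≈ 0.2768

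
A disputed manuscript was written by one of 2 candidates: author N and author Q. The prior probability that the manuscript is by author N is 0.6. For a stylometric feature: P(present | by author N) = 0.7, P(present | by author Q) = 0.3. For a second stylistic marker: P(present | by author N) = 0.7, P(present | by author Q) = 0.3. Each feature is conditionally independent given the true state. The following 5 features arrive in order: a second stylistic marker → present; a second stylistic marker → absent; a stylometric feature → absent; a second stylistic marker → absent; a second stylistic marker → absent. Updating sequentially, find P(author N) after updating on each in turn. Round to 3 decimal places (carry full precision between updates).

Each posterior becomes the prior for the next update.
After a second stylistic marker='present': P(author N) = 0.7·0.6000 / (0.7·0.6000 + 0.3·0.4000) ≈ 0.7778
After a second stylistic marker='absent': P(author N) = 0.3·0.7778 / (0.3·0.7778 + 0.7·0.2222) ≈ 0.6000
After a stylometric feature='absent': P(author N) = 0.3·0.6000 / (0.3·0.6000 + 0.7·0.4000) ≈ 0.3913
After a second stylistic marker='absent': P(author N) = 0.3·0.3913 / (0.3·0.3913 + 0.7·0.6087) ≈ 0.2160
After a second stylistic marker='absent': P(author N) = 0.3·0.2160 / (0.3·0.2160 + 0.7·0.7840) ≈ 0.1056

0.106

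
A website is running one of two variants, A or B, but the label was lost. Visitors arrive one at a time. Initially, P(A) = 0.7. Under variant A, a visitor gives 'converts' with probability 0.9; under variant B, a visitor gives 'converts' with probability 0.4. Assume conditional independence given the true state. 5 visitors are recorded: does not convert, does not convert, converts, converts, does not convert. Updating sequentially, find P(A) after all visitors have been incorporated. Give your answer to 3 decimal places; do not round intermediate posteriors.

After 'does not convert': P(A) = 0.1·0.7000 / (0.1·0.7000 + 0.6·0.3000) ≈ 0.2800
After 'does not convert': P(A) = 0.1·0.2800 / (0.1·0.2800 + 0.6·0.7200) ≈ 0.0609
After 'converts': P(A) = 0.9·0.0609 / (0.9·0.0609 + 0.4·0.9391) ≈ 0.1273
After 'converts': P(A) = 0.9·0.1273 / (0.9·0.1273 + 0.4·0.8727) ≈ 0.2471
After 'does not convert': P(A) = 0.1·0.2471 / (0.1·0.2471 + 0.6·0.7529) ≈ 0.0519

0.052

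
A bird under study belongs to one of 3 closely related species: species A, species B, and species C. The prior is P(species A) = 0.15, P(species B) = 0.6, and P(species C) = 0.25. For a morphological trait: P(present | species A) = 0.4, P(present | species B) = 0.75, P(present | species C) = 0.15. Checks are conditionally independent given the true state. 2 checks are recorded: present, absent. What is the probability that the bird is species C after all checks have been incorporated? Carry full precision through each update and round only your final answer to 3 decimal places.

0.177

Each posterior becomes the prior for the next update.
After 'present': normaliser = 0.4·0.1500 + 0.75·0.6000 + 0.15·0.2500; P(species A) ≈ 0.1096, P(species B) ≈ 0.8219, P(species C) ≈ 0.0685
After 'absent': normaliser = 0.6·0.1096 + 0.25·0.8219 + 0.85·0.0685; P(species A) ≈ 0.1996, P(species B) ≈ 0.6237, P(species C) ≈ 0.1767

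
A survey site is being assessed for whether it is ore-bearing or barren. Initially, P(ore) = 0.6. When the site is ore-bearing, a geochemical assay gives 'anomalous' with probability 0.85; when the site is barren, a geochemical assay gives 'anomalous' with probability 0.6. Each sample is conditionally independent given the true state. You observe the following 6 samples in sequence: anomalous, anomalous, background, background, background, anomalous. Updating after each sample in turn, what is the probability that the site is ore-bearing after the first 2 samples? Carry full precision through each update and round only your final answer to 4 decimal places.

Each posterior becomes the prior for the next update.
After 'anomalous': P(ore) = 0.85·0.6000 / (0.85·0.6000 + 0.6·0.4000) ≈ 0.6800
After 'anomalous': P(ore) = 0.85·0.6800 / (0.85·0.6800 + 0.6·0.3200) ≈ 0.7506

0.7506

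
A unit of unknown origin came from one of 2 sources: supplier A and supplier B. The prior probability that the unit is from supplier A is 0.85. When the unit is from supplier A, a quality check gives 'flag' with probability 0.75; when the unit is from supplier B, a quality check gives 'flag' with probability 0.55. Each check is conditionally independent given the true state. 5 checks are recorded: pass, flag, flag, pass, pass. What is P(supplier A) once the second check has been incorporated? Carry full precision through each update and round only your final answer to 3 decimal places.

After 'pass': P(supplier A) = 0.25·0.8500 / (0.25·0.8500 + 0.45·0.1500) ≈ 0.7589
After 'flag': P(supplier A) = 0.75·0.7589 / (0.75·0.7589 + 0.55·0.2411) ≈ 0.8111

0.811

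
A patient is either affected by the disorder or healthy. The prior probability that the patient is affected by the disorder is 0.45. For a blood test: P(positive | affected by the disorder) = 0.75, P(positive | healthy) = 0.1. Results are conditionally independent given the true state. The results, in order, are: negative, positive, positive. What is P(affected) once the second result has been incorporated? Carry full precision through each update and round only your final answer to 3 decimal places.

After 'negative': P(affected) = 0.25·0.4500 / (0.25·0.4500 + 0.9·0.5500) ≈ 0.1852
After 'positive': P(affected) = 0.75·0.1852 / (0.75·0.1852 + 0.1·0.8148) ≈ 0.6303

0.630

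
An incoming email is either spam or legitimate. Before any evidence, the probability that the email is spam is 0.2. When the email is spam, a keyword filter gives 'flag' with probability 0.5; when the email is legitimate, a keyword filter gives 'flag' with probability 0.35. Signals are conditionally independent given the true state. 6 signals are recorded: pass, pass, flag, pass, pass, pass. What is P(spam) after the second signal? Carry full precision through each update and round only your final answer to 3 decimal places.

Apply Bayes' rule sequentially, carrying P(spam) forward.
After 'pass': P(spam) = 0.5·0.2000 / (0.5·0.2000 + 0.65·0.8000) ≈ 0.1613
After 'pass': P(spam) = 0.5·0.1613 / (0.5·0.1613 + 0.65·0.8387) ≈ 0.1289

0.129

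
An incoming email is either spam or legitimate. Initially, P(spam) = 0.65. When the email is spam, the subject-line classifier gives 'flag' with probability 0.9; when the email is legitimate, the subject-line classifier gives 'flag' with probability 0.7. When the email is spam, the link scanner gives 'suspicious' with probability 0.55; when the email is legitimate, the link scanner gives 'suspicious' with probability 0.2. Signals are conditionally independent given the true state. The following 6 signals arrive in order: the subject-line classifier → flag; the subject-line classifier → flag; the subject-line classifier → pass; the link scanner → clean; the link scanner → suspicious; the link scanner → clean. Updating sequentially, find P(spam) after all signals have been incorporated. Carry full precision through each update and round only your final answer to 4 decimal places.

0.4710

After the subject-line classifier='flag': P(spam) = 0.9·0.6500 / (0.9·0.6500 + 0.7·0.3500) ≈ 0.7048
After the subject-line classifier='flag': P(spam) = 0.9·0.7048 / (0.9·0.7048 + 0.7·0.2952) ≈ 0.7543
After the subject-line classifier='pass': P(spam) = 0.1·0.7543 / (0.1·0.7543 + 0.3·0.2457) ≈ 0.5058
After the link scanner='clean': P(spam) = 0.45·0.5058 / (0.45·0.5058 + 0.8·0.4942) ≈ 0.3653
After the link scanner='suspicious': P(spam) = 0.55·0.3653 / (0.55·0.3653 + 0.2·0.6347) ≈ 0.6128
After the link scanner='clean': P(spam) = 0.45·0.6128 / (0.45·0.6128 + 0.8·0.3872) ≈ 0.4710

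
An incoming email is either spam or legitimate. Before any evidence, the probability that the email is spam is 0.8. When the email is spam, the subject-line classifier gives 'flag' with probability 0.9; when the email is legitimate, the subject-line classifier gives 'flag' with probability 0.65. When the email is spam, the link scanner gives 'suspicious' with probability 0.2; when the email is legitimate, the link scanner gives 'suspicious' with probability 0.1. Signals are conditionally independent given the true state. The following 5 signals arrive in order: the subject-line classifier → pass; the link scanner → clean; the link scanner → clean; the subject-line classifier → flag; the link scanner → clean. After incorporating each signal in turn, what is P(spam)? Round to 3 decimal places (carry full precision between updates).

After the subject-line classifier='pass': P(spam) = 0.1·0.8000 / (0.1·0.8000 + 0.35·0.2000) ≈ 0.5333
After the link scanner='clean': P(spam) = 0.8·0.5333 / (0.8·0.5333 + 0.9·0.4667) ≈ 0.5039
After the link scanner='clean': P(spam) = 0.8·0.5039 / (0.8·0.5039 + 0.9·0.4961) ≈ 0.4745
After the subject-line classifier='flag': P(spam) = 0.9·0.4745 / (0.9·0.4745 + 0.65·0.5255) ≈ 0.5556
After the link scanner='clean': P(spam) = 0.8·0.5556 / (0.8·0.5556 + 0.9·0.4444) ≈ 0.5264

0.526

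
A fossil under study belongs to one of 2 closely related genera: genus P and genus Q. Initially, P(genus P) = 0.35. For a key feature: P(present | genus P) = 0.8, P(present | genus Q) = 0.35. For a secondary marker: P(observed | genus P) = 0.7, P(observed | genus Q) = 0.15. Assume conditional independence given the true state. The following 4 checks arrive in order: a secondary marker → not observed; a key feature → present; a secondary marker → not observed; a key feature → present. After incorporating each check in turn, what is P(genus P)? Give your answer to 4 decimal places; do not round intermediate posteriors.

After a secondary marker='not observed': P(genus P) = 0.3·0.3500 / (0.3·0.3500 + 0.85·0.6500) ≈ 0.1597
After a key feature='present': P(genus P) = 0.8·0.1597 / (0.8·0.1597 + 0.35·0.8403) ≈ 0.3028
After a secondary marker='not observed': P(genus P) = 0.3·0.3028 / (0.3·0.3028 + 0.85·0.6972) ≈ 0.1329
After a key feature='present': P(genus P) = 0.8·0.1329 / (0.8·0.1329 + 0.35·0.8671) ≈ 0.2595

0.2595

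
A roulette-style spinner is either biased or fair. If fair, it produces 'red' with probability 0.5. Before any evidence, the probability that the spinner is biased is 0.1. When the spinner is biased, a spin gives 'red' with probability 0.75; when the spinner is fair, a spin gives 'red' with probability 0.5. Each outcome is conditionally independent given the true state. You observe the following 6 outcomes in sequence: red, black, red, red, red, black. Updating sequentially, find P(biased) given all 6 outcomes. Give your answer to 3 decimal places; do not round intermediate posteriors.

0.123

After 'red': P(biased) = 0.75·0.1000 / (0.75·0.1000 + 0.5·0.9000) ≈ 0.1429
After 'black': P(biased) = 0.25·0.1429 / (0.25·0.1429 + 0.5·0.8571) ≈ 0.0769
After 'red': P(biased) = 0.75·0.0769 / (0.75·0.0769 + 0.5·0.9231) ≈ 0.1111
After 'red': P(biased) = 0.75·0.1111 / (0.75·0.1111 + 0.5·0.8889) ≈ 0.1579
After 'red': P(biased) = 0.75·0.1579 / (0.75·0.1579 + 0.5·0.8421) ≈ 0.2195
After 'black': P(biased) = 0.25·0.2195 / (0.25·0.2195 + 0.5·0.7805) ≈ 0.1233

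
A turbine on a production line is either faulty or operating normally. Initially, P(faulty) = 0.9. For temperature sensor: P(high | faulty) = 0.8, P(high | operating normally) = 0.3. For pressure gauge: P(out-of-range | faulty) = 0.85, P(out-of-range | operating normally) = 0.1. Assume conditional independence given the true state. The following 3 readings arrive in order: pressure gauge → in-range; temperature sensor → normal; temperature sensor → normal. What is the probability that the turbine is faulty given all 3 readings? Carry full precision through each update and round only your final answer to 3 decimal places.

0.109

After pressure gauge='in-range': P(faulty) = 0.15·0.9000 / (0.15·0.9000 + 0.9·0.1000) ≈ 0.6000
After temperature sensor='normal': P(faulty) = 0.2·0.6000 / (0.2·0.6000 + 0.7·0.4000) ≈ 0.3000
After temperature sensor='normal': P(faulty) = 0.2·0.3000 / (0.2·0.3000 + 0.7·0.7000) ≈ 0.1091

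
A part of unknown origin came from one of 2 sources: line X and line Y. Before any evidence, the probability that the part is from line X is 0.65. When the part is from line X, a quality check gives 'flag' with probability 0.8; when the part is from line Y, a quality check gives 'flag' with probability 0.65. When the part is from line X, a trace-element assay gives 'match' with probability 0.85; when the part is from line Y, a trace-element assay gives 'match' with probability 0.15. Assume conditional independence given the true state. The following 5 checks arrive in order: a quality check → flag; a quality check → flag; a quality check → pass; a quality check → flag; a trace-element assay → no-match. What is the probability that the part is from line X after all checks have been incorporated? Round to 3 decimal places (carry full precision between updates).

0.259

After a quality check='flag': P(line X) = 0.8·0.6500 / (0.8·0.6500 + 0.65·0.3500) ≈ 0.6957
After a quality check='flag': P(line X) = 0.8·0.6957 / (0.8·0.6957 + 0.65·0.3043) ≈ 0.7378
After a quality check='pass': P(line X) = 0.2·0.7378 / (0.2·0.7378 + 0.35·0.2622) ≈ 0.6165
After a quality check='flag': P(line X) = 0.8·0.6165 / (0.8·0.6165 + 0.65·0.3835) ≈ 0.6643
After a trace-element assay='no-match': P(line X) = 0.15·0.6643 / (0.15·0.6643 + 0.85·0.3357) ≈ 0.2588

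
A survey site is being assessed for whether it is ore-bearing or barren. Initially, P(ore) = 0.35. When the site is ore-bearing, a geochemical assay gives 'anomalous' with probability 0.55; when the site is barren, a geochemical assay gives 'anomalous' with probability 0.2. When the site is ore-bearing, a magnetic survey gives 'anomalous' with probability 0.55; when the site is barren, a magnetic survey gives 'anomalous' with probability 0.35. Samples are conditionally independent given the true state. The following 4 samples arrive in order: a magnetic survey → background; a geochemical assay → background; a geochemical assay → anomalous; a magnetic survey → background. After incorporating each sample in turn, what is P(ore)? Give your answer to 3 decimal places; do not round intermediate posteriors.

After a magnetic survey='background': P(ore) = 0.45·0.3500 / (0.45·0.3500 + 0.65·0.6500) ≈ 0.2716
After a geochemical assay='background': P(ore) = 0.45·0.2716 / (0.45·0.2716 + 0.8·0.7284) ≈ 0.1733
After a geochemical assay='anomalous': P(ore) = 0.55·0.1733 / (0.55·0.1733 + 0.2·0.8267) ≈ 0.3657
After a magnetic survey='background': P(ore) = 0.45·0.3657 / (0.45·0.3657 + 0.65·0.6343) ≈ 0.2853

0.285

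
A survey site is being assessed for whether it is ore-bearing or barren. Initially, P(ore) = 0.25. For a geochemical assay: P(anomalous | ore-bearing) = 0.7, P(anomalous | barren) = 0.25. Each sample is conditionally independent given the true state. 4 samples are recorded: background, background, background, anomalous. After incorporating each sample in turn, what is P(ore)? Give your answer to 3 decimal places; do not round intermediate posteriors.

0.056

Each posterior becomes the prior for the next update.
After 'background': P(ore) = 0.3·0.2500 / (0.3·0.2500 + 0.75·0.7500) ≈ 0.1176
After 'background': P(ore) = 0.3·0.1176 / (0.3·0.1176 + 0.75·0.8824) ≈ 0.0506
After 'background': P(ore) = 0.3·0.0506 / (0.3·0.0506 + 0.75·0.9494) ≈ 0.0209
After 'anomalous': P(ore) = 0.7·0.0209 / (0.7·0.0209 + 0.25·0.9791) ≈ 0.0564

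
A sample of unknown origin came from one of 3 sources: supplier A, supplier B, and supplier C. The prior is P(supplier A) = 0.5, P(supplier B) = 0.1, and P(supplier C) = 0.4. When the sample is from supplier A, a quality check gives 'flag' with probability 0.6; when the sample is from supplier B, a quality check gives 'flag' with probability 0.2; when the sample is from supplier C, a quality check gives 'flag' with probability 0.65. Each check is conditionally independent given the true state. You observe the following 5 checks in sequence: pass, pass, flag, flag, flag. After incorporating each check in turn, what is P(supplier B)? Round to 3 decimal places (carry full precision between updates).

After 'pass': normaliser = 0.4·0.5000 + 0.8·0.1000 + 0.35·0.4000; P(supplier A) ≈ 0.4762, P(supplier B) ≈ 0.1905, P(supplier C) ≈ 0.3333
After 'pass': normaliser = 0.4·0.4762 + 0.8·0.1905 + 0.35·0.3333; P(supplier A) ≈ 0.4145, P(supplier B) ≈ 0.3316, P(supplier C) ≈ 0.2539
After 'flag': normaliser = 0.6·0.4145 + 0.2·0.3316 + 0.65·0.2539; P(supplier A) ≈ 0.5181, P(supplier B) ≈ 0.1382, P(supplier C) ≈ 0.3438
After 'flag': normaliser = 0.6·0.5181 + 0.2·0.1382 + 0.65·0.3438; P(supplier A) ≈ 0.5532, P(supplier B) ≈ 0.0492, P(supplier C) ≈ 0.3976
After 'flag': normaliser = 0.6·0.5532 + 0.2·0.0492 + 0.65·0.3976; P(supplier A) ≈ 0.5530, P(supplier B) ≈ 0.0164, P(supplier C) ≈ 0.4306

0.016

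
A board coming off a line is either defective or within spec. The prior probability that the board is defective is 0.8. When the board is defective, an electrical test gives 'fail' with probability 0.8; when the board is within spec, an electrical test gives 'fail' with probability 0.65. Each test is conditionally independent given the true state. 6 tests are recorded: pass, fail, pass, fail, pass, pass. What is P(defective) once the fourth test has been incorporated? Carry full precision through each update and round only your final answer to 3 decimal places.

After 'pass': P(defective) = 0.2·0.8000 / (0.2·0.8000 + 0.35·0.2000) ≈ 0.6957
After 'fail': P(defective) = 0.8·0.6957 / (0.8·0.6957 + 0.65·0.3043) ≈ 0.7378
After 'pass': P(defective) = 0.2·0.7378 / (0.2·0.7378 + 0.35·0.2622) ≈ 0.6165
After 'fail': P(defective) = 0.8·0.6165 / (0.8·0.6165 + 0.65·0.3835) ≈ 0.6643

0.664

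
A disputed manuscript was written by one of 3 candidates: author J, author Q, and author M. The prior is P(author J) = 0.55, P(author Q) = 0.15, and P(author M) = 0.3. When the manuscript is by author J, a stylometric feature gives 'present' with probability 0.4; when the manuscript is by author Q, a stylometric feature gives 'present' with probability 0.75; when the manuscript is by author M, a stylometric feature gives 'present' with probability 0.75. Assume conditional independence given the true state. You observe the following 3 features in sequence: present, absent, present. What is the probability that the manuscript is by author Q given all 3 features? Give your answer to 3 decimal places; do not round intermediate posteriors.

0.182

After 'present': normaliser = 0.4·0.5500 + 0.75·0.1500 + 0.75·0.3000; P(author J) ≈ 0.3946, P(author Q) ≈ 0.2018, P(author M) ≈ 0.4036
After 'absent': normaliser = 0.6·0.3946 + 0.25·0.2018 + 0.25·0.4036; P(author J) ≈ 0.6101, P(author Q) ≈ 0.1300, P(author M) ≈ 0.2600
After 'present': normaliser = 0.4·0.6101 + 0.75·0.1300 + 0.75·0.2600; P(author J) ≈ 0.4549, P(author Q) ≈ 0.1817, P(author M) ≈ 0.3634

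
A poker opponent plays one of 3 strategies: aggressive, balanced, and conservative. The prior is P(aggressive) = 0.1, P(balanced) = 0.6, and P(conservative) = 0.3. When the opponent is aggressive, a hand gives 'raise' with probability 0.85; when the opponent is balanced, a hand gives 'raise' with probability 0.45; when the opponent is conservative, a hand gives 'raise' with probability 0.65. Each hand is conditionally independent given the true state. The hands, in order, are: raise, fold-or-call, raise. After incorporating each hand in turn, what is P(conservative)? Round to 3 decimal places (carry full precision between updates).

Each posterior becomes the prior for the next update.
After 'raise': normaliser = 0.85·0.1000 + 0.45·0.6000 + 0.65·0.3000; P(aggressive) ≈ 0.1545, P(balanced) ≈ 0.4909, P(conservative) ≈ 0.3545
After 'fold-or-call': normaliser = 0.15·0.1545 + 0.55·0.4909 + 0.35·0.3545; P(aggressive) ≈ 0.0556, P(balanced) ≈ 0.6471, P(conservative) ≈ 0.2974
After 'raise': normaliser = 0.85·0.0556 + 0.45·0.6471 + 0.65·0.2974; P(aggressive) ≈ 0.0888, P(balanced) ≈ 0.5476, P(conservative) ≈ 0.3636

0.364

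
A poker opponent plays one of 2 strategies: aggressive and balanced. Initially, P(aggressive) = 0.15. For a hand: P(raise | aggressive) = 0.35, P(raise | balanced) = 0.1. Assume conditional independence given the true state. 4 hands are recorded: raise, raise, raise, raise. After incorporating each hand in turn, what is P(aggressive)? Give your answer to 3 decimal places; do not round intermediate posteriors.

0.964

After 'raise': P(aggressive) = 0.35·0.1500 / (0.35·0.1500 + 0.1·0.8500) ≈ 0.3818
After 'raise': P(aggressive) = 0.35·0.3818 / (0.35·0.3818 + 0.1·0.6182) ≈ 0.6837
After 'raise': P(aggressive) = 0.35·0.6837 / (0.35·0.6837 + 0.1·0.3163) ≈ 0.8833
After 'raise': P(aggressive) = 0.35·0.8833 / (0.35·0.8833 + 0.1·0.1167) ≈ 0.9636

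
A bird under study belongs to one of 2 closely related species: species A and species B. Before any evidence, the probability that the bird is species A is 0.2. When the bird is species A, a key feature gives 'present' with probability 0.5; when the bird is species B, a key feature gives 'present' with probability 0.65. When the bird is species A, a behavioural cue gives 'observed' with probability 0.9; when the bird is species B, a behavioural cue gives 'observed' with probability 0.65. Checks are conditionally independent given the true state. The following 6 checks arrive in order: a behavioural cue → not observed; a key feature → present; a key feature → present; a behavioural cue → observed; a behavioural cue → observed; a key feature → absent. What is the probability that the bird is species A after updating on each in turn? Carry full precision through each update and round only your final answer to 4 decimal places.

After a behavioural cue='not observed': P(species A) = 0.1·0.2000 / (0.1·0.2000 + 0.35·0.8000) ≈ 0.0667
After a key feature='present': P(species A) = 0.5·0.0667 / (0.5·0.0667 + 0.65·0.9333) ≈ 0.0521
After a key feature='present': P(species A) = 0.5·0.0521 / (0.5·0.0521 + 0.65·0.9479) ≈ 0.0406
After a behavioural cue='observed': P(species A) = 0.9·0.0406 / (0.9·0.0406 + 0.65·0.9594) ≈ 0.0553
After a behavioural cue='observed': P(species A) = 0.9·0.0553 / (0.9·0.0553 + 0.65·0.9447) ≈ 0.0750
After a key feature='absent': P(species A) = 0.5·0.0750 / (0.5·0.0750 + 0.35·0.9250) ≈ 0.1037

0.1037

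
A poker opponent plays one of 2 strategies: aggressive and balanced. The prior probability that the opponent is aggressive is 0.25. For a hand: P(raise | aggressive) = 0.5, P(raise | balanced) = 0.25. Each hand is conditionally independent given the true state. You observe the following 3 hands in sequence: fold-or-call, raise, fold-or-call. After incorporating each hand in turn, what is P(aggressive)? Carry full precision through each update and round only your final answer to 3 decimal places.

Apply Bayes' rule sequentially, carrying P(aggressive) forward.
After 'fold-or-call': P(aggressive) = 0.5·0.2500 / (0.5·0.2500 + 0.75·0.7500) ≈ 0.1818
After 'raise': P(aggressive) = 0.5·0.1818 / (0.5·0.1818 + 0.25·0.8182) ≈ 0.3077
After 'fold-or-call': P(aggressive) = 0.5·0.3077 / (0.5·0.3077 + 0.75·0.6923) ≈ 0.2286

0.229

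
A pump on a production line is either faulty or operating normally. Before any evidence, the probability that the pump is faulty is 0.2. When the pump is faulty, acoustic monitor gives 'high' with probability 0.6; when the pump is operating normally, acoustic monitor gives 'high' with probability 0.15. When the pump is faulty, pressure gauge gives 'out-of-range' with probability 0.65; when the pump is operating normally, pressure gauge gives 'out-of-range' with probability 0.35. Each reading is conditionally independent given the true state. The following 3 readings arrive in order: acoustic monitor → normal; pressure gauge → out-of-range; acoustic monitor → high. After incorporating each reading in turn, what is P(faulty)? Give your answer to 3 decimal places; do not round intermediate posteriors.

After acoustic monitor='normal': P(faulty) = 0.4·0.2000 / (0.4·0.2000 + 0.85·0.8000) ≈ 0.1053
After pressure gauge='out-of-range': P(faulty) = 0.65·0.1053 / (0.65·0.1053 + 0.35·0.8947) ≈ 0.1793
After acoustic monitor='high': P(faulty) = 0.6·0.1793 / (0.6·0.1793 + 0.15·0.8207) ≈ 0.4664

0.466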